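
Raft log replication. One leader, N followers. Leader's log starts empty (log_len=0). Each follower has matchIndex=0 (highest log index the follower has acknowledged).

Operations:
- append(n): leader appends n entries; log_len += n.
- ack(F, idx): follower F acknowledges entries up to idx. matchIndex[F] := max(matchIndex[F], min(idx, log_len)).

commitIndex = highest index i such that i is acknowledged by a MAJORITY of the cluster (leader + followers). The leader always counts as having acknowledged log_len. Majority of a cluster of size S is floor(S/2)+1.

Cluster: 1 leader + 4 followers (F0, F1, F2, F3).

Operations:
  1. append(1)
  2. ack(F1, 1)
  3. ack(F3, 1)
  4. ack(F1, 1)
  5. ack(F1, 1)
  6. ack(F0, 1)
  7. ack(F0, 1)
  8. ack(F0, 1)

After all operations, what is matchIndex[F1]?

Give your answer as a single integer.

Op 1: append 1 -> log_len=1
Op 2: F1 acks idx 1 -> match: F0=0 F1=1 F2=0 F3=0; commitIndex=0
Op 3: F3 acks idx 1 -> match: F0=0 F1=1 F2=0 F3=1; commitIndex=1
Op 4: F1 acks idx 1 -> match: F0=0 F1=1 F2=0 F3=1; commitIndex=1
Op 5: F1 acks idx 1 -> match: F0=0 F1=1 F2=0 F3=1; commitIndex=1
Op 6: F0 acks idx 1 -> match: F0=1 F1=1 F2=0 F3=1; commitIndex=1
Op 7: F0 acks idx 1 -> match: F0=1 F1=1 F2=0 F3=1; commitIndex=1
Op 8: F0 acks idx 1 -> match: F0=1 F1=1 F2=0 F3=1; commitIndex=1

Answer: 1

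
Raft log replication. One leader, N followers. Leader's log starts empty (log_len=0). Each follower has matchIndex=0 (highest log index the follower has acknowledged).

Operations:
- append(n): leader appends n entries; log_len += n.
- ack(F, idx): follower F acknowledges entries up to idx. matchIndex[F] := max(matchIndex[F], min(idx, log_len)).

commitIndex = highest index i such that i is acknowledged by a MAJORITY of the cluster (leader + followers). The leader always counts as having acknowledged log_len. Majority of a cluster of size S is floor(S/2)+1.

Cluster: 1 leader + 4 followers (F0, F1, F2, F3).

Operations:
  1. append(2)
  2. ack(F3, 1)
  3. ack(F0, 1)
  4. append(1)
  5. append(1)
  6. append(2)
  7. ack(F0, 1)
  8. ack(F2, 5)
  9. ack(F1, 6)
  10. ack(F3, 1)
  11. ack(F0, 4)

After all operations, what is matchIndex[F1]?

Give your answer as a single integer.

Answer: 6

Derivation:
Op 1: append 2 -> log_len=2
Op 2: F3 acks idx 1 -> match: F0=0 F1=0 F2=0 F3=1; commitIndex=0
Op 3: F0 acks idx 1 -> match: F0=1 F1=0 F2=0 F3=1; commitIndex=1
Op 4: append 1 -> log_len=3
Op 5: append 1 -> log_len=4
Op 6: append 2 -> log_len=6
Op 7: F0 acks idx 1 -> match: F0=1 F1=0 F2=0 F3=1; commitIndex=1
Op 8: F2 acks idx 5 -> match: F0=1 F1=0 F2=5 F3=1; commitIndex=1
Op 9: F1 acks idx 6 -> match: F0=1 F1=6 F2=5 F3=1; commitIndex=5
Op 10: F3 acks idx 1 -> match: F0=1 F1=6 F2=5 F3=1; commitIndex=5
Op 11: F0 acks idx 4 -> match: F0=4 F1=6 F2=5 F3=1; commitIndex=5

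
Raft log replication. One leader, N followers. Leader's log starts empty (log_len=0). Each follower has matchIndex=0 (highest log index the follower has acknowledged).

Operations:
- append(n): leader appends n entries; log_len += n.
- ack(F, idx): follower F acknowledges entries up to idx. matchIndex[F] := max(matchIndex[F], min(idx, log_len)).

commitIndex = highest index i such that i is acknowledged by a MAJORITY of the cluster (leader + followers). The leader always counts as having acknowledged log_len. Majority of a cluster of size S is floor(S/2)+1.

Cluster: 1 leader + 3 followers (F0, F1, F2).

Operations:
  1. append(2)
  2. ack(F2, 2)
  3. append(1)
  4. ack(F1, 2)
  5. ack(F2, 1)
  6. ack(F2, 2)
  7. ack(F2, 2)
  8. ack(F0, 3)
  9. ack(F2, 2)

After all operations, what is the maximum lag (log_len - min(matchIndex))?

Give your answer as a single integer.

Answer: 1

Derivation:
Op 1: append 2 -> log_len=2
Op 2: F2 acks idx 2 -> match: F0=0 F1=0 F2=2; commitIndex=0
Op 3: append 1 -> log_len=3
Op 4: F1 acks idx 2 -> match: F0=0 F1=2 F2=2; commitIndex=2
Op 5: F2 acks idx 1 -> match: F0=0 F1=2 F2=2; commitIndex=2
Op 6: F2 acks idx 2 -> match: F0=0 F1=2 F2=2; commitIndex=2
Op 7: F2 acks idx 2 -> match: F0=0 F1=2 F2=2; commitIndex=2
Op 8: F0 acks idx 3 -> match: F0=3 F1=2 F2=2; commitIndex=2
Op 9: F2 acks idx 2 -> match: F0=3 F1=2 F2=2; commitIndex=2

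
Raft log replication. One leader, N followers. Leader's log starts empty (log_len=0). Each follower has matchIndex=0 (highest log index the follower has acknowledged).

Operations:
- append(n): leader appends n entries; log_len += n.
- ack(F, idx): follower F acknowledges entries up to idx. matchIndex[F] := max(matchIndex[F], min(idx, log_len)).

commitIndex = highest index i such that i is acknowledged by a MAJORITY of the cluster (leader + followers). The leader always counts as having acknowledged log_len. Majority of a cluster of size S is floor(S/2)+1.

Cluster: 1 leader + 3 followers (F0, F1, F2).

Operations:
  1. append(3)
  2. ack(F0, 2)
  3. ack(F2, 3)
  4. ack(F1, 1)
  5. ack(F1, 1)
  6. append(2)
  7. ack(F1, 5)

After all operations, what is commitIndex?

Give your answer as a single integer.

Op 1: append 3 -> log_len=3
Op 2: F0 acks idx 2 -> match: F0=2 F1=0 F2=0; commitIndex=0
Op 3: F2 acks idx 3 -> match: F0=2 F1=0 F2=3; commitIndex=2
Op 4: F1 acks idx 1 -> match: F0=2 F1=1 F2=3; commitIndex=2
Op 5: F1 acks idx 1 -> match: F0=2 F1=1 F2=3; commitIndex=2
Op 6: append 2 -> log_len=5
Op 7: F1 acks idx 5 -> match: F0=2 F1=5 F2=3; commitIndex=3

Answer: 3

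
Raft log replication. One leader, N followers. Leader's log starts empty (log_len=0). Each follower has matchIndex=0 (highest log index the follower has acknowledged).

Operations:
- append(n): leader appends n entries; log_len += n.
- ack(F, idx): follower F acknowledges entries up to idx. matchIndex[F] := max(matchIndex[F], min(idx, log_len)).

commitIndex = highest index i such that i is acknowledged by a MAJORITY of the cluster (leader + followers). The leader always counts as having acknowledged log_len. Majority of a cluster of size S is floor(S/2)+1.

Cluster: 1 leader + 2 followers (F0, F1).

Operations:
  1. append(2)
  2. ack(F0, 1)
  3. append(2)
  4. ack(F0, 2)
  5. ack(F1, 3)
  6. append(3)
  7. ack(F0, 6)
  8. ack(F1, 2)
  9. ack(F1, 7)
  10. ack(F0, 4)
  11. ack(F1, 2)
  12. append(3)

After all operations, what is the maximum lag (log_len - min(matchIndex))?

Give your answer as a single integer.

Answer: 4

Derivation:
Op 1: append 2 -> log_len=2
Op 2: F0 acks idx 1 -> match: F0=1 F1=0; commitIndex=1
Op 3: append 2 -> log_len=4
Op 4: F0 acks idx 2 -> match: F0=2 F1=0; commitIndex=2
Op 5: F1 acks idx 3 -> match: F0=2 F1=3; commitIndex=3
Op 6: append 3 -> log_len=7
Op 7: F0 acks idx 6 -> match: F0=6 F1=3; commitIndex=6
Op 8: F1 acks idx 2 -> match: F0=6 F1=3; commitIndex=6
Op 9: F1 acks idx 7 -> match: F0=6 F1=7; commitIndex=7
Op 10: F0 acks idx 4 -> match: F0=6 F1=7; commitIndex=7
Op 11: F1 acks idx 2 -> match: F0=6 F1=7; commitIndex=7
Op 12: append 3 -> log_len=10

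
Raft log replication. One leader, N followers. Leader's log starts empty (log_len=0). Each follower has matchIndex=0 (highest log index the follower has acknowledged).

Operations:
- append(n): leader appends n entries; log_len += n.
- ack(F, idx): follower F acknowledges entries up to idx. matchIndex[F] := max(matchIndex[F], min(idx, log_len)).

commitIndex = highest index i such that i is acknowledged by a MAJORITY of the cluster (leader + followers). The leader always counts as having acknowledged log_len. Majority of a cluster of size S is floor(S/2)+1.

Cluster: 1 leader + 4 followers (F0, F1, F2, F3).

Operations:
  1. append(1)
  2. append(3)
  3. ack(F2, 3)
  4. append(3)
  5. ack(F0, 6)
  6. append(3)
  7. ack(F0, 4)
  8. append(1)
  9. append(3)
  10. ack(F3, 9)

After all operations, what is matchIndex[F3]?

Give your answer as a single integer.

Op 1: append 1 -> log_len=1
Op 2: append 3 -> log_len=4
Op 3: F2 acks idx 3 -> match: F0=0 F1=0 F2=3 F3=0; commitIndex=0
Op 4: append 3 -> log_len=7
Op 5: F0 acks idx 6 -> match: F0=6 F1=0 F2=3 F3=0; commitIndex=3
Op 6: append 3 -> log_len=10
Op 7: F0 acks idx 4 -> match: F0=6 F1=0 F2=3 F3=0; commitIndex=3
Op 8: append 1 -> log_len=11
Op 9: append 3 -> log_len=14
Op 10: F3 acks idx 9 -> match: F0=6 F1=0 F2=3 F3=9; commitIndex=6

Answer: 9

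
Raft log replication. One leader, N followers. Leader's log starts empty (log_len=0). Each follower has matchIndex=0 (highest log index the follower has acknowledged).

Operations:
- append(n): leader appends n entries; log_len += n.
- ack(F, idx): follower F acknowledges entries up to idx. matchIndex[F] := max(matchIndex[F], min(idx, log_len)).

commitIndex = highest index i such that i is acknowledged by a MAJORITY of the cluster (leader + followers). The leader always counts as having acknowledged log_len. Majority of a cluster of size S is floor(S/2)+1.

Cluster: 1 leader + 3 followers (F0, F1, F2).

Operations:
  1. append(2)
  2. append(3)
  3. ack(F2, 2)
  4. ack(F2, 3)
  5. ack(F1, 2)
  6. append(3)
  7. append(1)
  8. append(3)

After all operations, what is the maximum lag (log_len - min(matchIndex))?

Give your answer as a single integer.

Op 1: append 2 -> log_len=2
Op 2: append 3 -> log_len=5
Op 3: F2 acks idx 2 -> match: F0=0 F1=0 F2=2; commitIndex=0
Op 4: F2 acks idx 3 -> match: F0=0 F1=0 F2=3; commitIndex=0
Op 5: F1 acks idx 2 -> match: F0=0 F1=2 F2=3; commitIndex=2
Op 6: append 3 -> log_len=8
Op 7: append 1 -> log_len=9
Op 8: append 3 -> log_len=12

Answer: 12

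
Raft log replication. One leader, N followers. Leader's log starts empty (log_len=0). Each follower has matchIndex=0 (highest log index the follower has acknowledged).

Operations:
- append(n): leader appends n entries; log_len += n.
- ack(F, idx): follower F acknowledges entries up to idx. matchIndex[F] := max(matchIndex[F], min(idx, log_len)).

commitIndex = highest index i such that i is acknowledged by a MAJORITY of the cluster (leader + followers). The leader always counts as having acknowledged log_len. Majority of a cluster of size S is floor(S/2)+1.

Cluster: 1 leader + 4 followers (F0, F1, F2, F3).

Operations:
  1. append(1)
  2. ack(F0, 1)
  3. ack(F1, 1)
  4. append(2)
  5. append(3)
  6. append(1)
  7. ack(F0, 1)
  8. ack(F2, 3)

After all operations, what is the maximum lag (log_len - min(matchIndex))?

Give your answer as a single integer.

Answer: 7

Derivation:
Op 1: append 1 -> log_len=1
Op 2: F0 acks idx 1 -> match: F0=1 F1=0 F2=0 F3=0; commitIndex=0
Op 3: F1 acks idx 1 -> match: F0=1 F1=1 F2=0 F3=0; commitIndex=1
Op 4: append 2 -> log_len=3
Op 5: append 3 -> log_len=6
Op 6: append 1 -> log_len=7
Op 7: F0 acks idx 1 -> match: F0=1 F1=1 F2=0 F3=0; commitIndex=1
Op 8: F2 acks idx 3 -> match: F0=1 F1=1 F2=3 F3=0; commitIndex=1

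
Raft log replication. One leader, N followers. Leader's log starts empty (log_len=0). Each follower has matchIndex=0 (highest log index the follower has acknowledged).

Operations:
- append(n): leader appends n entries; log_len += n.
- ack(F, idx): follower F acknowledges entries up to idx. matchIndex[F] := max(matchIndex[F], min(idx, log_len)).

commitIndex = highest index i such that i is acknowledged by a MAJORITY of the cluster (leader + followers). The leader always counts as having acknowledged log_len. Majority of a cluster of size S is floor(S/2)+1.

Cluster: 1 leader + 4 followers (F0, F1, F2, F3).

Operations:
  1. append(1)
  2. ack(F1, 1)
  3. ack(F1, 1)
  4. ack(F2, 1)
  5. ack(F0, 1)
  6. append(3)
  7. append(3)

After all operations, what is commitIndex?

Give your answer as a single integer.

Op 1: append 1 -> log_len=1
Op 2: F1 acks idx 1 -> match: F0=0 F1=1 F2=0 F3=0; commitIndex=0
Op 3: F1 acks idx 1 -> match: F0=0 F1=1 F2=0 F3=0; commitIndex=0
Op 4: F2 acks idx 1 -> match: F0=0 F1=1 F2=1 F3=0; commitIndex=1
Op 5: F0 acks idx 1 -> match: F0=1 F1=1 F2=1 F3=0; commitIndex=1
Op 6: append 3 -> log_len=4
Op 7: append 3 -> log_len=7

Answer: 1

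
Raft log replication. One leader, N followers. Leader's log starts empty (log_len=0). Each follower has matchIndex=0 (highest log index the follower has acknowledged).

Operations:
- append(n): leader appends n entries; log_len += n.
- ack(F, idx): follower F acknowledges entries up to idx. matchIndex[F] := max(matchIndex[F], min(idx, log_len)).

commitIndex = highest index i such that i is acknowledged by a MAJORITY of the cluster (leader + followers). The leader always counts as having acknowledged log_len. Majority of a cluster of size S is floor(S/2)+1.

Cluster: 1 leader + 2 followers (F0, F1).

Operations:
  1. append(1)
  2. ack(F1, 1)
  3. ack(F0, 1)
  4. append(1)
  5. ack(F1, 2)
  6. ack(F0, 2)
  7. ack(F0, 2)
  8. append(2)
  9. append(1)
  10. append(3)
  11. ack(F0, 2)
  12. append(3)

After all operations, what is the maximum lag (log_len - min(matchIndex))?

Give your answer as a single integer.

Op 1: append 1 -> log_len=1
Op 2: F1 acks idx 1 -> match: F0=0 F1=1; commitIndex=1
Op 3: F0 acks idx 1 -> match: F0=1 F1=1; commitIndex=1
Op 4: append 1 -> log_len=2
Op 5: F1 acks idx 2 -> match: F0=1 F1=2; commitIndex=2
Op 6: F0 acks idx 2 -> match: F0=2 F1=2; commitIndex=2
Op 7: F0 acks idx 2 -> match: F0=2 F1=2; commitIndex=2
Op 8: append 2 -> log_len=4
Op 9: append 1 -> log_len=5
Op 10: append 3 -> log_len=8
Op 11: F0 acks idx 2 -> match: F0=2 F1=2; commitIndex=2
Op 12: append 3 -> log_len=11

Answer: 9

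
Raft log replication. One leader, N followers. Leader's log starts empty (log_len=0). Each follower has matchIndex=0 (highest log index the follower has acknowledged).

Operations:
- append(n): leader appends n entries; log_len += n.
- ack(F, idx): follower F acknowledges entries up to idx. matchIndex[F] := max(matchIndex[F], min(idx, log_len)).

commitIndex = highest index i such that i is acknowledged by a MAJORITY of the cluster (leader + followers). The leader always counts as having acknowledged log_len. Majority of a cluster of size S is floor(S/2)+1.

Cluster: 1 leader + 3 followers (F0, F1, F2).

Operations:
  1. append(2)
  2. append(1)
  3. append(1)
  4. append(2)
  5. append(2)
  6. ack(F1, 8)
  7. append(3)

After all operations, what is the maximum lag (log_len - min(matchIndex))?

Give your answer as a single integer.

Op 1: append 2 -> log_len=2
Op 2: append 1 -> log_len=3
Op 3: append 1 -> log_len=4
Op 4: append 2 -> log_len=6
Op 5: append 2 -> log_len=8
Op 6: F1 acks idx 8 -> match: F0=0 F1=8 F2=0; commitIndex=0
Op 7: append 3 -> log_len=11

Answer: 11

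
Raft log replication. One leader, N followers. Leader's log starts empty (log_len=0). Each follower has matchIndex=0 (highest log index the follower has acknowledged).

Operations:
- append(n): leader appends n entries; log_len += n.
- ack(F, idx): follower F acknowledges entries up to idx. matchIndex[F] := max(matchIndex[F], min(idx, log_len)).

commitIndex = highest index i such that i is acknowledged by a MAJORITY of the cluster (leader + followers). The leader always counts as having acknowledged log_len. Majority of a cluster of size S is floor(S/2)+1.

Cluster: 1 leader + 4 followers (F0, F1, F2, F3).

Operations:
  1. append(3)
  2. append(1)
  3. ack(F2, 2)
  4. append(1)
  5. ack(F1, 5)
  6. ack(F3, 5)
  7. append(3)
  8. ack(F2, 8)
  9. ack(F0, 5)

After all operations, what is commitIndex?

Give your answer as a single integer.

Answer: 5

Derivation:
Op 1: append 3 -> log_len=3
Op 2: append 1 -> log_len=4
Op 3: F2 acks idx 2 -> match: F0=0 F1=0 F2=2 F3=0; commitIndex=0
Op 4: append 1 -> log_len=5
Op 5: F1 acks idx 5 -> match: F0=0 F1=5 F2=2 F3=0; commitIndex=2
Op 6: F3 acks idx 5 -> match: F0=0 F1=5 F2=2 F3=5; commitIndex=5
Op 7: append 3 -> log_len=8
Op 8: F2 acks idx 8 -> match: F0=0 F1=5 F2=8 F3=5; commitIndex=5
Op 9: F0 acks idx 5 -> match: F0=5 F1=5 F2=8 F3=5; commitIndex=5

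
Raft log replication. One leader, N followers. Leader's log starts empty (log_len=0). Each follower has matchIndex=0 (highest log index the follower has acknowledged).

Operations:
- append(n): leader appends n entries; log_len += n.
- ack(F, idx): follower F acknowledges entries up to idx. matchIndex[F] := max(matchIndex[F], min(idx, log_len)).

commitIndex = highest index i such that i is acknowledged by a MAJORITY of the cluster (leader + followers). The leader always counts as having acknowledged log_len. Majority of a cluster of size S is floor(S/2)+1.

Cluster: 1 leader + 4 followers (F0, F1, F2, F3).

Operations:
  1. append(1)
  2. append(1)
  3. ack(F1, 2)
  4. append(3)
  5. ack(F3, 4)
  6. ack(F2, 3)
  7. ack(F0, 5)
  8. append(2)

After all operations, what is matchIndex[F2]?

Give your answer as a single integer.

Answer: 3

Derivation:
Op 1: append 1 -> log_len=1
Op 2: append 1 -> log_len=2
Op 3: F1 acks idx 2 -> match: F0=0 F1=2 F2=0 F3=0; commitIndex=0
Op 4: append 3 -> log_len=5
Op 5: F3 acks idx 4 -> match: F0=0 F1=2 F2=0 F3=4; commitIndex=2
Op 6: F2 acks idx 3 -> match: F0=0 F1=2 F2=3 F3=4; commitIndex=3
Op 7: F0 acks idx 5 -> match: F0=5 F1=2 F2=3 F3=4; commitIndex=4
Op 8: append 2 -> log_len=7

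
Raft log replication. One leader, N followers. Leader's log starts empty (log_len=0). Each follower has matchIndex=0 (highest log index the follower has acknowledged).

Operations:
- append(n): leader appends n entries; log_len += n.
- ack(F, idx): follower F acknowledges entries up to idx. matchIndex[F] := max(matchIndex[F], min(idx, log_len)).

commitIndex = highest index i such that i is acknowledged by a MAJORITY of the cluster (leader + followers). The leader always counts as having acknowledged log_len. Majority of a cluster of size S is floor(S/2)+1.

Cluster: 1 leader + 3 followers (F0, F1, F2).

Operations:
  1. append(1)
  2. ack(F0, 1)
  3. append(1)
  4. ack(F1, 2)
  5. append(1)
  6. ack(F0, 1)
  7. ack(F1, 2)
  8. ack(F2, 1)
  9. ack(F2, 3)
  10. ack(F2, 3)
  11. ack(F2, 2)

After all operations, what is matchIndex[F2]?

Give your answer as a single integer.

Op 1: append 1 -> log_len=1
Op 2: F0 acks idx 1 -> match: F0=1 F1=0 F2=0; commitIndex=0
Op 3: append 1 -> log_len=2
Op 4: F1 acks idx 2 -> match: F0=1 F1=2 F2=0; commitIndex=1
Op 5: append 1 -> log_len=3
Op 6: F0 acks idx 1 -> match: F0=1 F1=2 F2=0; commitIndex=1
Op 7: F1 acks idx 2 -> match: F0=1 F1=2 F2=0; commitIndex=1
Op 8: F2 acks idx 1 -> match: F0=1 F1=2 F2=1; commitIndex=1
Op 9: F2 acks idx 3 -> match: F0=1 F1=2 F2=3; commitIndex=2
Op 10: F2 acks idx 3 -> match: F0=1 F1=2 F2=3; commitIndex=2
Op 11: F2 acks idx 2 -> match: F0=1 F1=2 F2=3; commitIndex=2

Answer: 3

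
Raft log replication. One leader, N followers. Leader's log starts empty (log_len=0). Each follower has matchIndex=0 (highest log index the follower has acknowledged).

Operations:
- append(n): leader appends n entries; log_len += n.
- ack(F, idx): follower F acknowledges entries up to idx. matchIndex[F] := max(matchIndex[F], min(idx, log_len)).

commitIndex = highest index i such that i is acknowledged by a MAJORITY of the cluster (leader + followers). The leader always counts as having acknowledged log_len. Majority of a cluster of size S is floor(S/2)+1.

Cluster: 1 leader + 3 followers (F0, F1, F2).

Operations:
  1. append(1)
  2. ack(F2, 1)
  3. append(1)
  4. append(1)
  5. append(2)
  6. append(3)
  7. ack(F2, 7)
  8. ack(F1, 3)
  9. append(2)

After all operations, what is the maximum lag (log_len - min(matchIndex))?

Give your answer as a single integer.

Op 1: append 1 -> log_len=1
Op 2: F2 acks idx 1 -> match: F0=0 F1=0 F2=1; commitIndex=0
Op 3: append 1 -> log_len=2
Op 4: append 1 -> log_len=3
Op 5: append 2 -> log_len=5
Op 6: append 3 -> log_len=8
Op 7: F2 acks idx 7 -> match: F0=0 F1=0 F2=7; commitIndex=0
Op 8: F1 acks idx 3 -> match: F0=0 F1=3 F2=7; commitIndex=3
Op 9: append 2 -> log_len=10

Answer: 10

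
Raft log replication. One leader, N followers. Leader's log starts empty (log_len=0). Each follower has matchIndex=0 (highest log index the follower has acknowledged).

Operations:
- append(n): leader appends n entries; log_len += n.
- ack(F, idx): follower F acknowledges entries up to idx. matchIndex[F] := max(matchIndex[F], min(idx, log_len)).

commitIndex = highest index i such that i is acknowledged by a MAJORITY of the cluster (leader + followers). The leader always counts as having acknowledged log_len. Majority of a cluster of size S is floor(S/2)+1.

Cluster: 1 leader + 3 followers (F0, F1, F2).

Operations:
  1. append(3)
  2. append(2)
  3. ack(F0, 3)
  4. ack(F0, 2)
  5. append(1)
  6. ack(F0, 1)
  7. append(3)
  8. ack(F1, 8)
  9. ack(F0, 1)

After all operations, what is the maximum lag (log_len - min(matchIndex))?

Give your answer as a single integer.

Op 1: append 3 -> log_len=3
Op 2: append 2 -> log_len=5
Op 3: F0 acks idx 3 -> match: F0=3 F1=0 F2=0; commitIndex=0
Op 4: F0 acks idx 2 -> match: F0=3 F1=0 F2=0; commitIndex=0
Op 5: append 1 -> log_len=6
Op 6: F0 acks idx 1 -> match: F0=3 F1=0 F2=0; commitIndex=0
Op 7: append 3 -> log_len=9
Op 8: F1 acks idx 8 -> match: F0=3 F1=8 F2=0; commitIndex=3
Op 9: F0 acks idx 1 -> match: F0=3 F1=8 F2=0; commitIndex=3

Answer: 9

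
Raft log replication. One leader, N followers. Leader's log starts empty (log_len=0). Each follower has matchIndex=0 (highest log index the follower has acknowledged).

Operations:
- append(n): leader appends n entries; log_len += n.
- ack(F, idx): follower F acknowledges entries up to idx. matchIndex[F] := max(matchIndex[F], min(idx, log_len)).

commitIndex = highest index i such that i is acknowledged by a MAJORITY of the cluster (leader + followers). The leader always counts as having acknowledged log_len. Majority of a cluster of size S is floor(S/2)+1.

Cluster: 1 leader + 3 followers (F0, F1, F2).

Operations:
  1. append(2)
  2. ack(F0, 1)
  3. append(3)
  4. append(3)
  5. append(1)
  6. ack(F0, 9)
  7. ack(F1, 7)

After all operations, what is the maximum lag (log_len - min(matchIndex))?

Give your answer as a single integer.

Answer: 9

Derivation:
Op 1: append 2 -> log_len=2
Op 2: F0 acks idx 1 -> match: F0=1 F1=0 F2=0; commitIndex=0
Op 3: append 3 -> log_len=5
Op 4: append 3 -> log_len=8
Op 5: append 1 -> log_len=9
Op 6: F0 acks idx 9 -> match: F0=9 F1=0 F2=0; commitIndex=0
Op 7: F1 acks idx 7 -> match: F0=9 F1=7 F2=0; commitIndex=7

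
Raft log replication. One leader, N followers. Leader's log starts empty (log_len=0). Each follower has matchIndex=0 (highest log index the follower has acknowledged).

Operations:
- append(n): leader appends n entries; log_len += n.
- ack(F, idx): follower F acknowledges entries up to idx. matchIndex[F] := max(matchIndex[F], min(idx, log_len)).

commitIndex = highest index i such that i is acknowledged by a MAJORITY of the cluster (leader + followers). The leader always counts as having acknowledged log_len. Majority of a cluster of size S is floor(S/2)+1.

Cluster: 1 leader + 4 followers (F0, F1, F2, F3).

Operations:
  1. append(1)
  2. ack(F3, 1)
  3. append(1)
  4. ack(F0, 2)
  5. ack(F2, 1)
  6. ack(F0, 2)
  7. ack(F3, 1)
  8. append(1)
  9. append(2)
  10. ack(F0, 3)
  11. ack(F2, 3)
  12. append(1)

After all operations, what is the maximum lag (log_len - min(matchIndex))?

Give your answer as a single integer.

Op 1: append 1 -> log_len=1
Op 2: F3 acks idx 1 -> match: F0=0 F1=0 F2=0 F3=1; commitIndex=0
Op 3: append 1 -> log_len=2
Op 4: F0 acks idx 2 -> match: F0=2 F1=0 F2=0 F3=1; commitIndex=1
Op 5: F2 acks idx 1 -> match: F0=2 F1=0 F2=1 F3=1; commitIndex=1
Op 6: F0 acks idx 2 -> match: F0=2 F1=0 F2=1 F3=1; commitIndex=1
Op 7: F3 acks idx 1 -> match: F0=2 F1=0 F2=1 F3=1; commitIndex=1
Op 8: append 1 -> log_len=3
Op 9: append 2 -> log_len=5
Op 10: F0 acks idx 3 -> match: F0=3 F1=0 F2=1 F3=1; commitIndex=1
Op 11: F2 acks idx 3 -> match: F0=3 F1=0 F2=3 F3=1; commitIndex=3
Op 12: append 1 -> log_len=6

Answer: 6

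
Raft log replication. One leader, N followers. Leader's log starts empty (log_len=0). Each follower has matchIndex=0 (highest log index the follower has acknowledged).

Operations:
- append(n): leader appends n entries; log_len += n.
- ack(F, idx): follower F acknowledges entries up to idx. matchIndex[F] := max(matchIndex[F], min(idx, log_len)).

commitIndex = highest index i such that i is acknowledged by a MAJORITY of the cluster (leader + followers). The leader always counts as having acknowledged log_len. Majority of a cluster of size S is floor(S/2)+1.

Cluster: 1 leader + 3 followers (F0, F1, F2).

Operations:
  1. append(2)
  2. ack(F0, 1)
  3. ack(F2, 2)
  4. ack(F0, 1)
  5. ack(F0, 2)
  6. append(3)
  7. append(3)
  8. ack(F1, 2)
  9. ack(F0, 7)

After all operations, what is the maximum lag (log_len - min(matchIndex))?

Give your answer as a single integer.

Answer: 6

Derivation:
Op 1: append 2 -> log_len=2
Op 2: F0 acks idx 1 -> match: F0=1 F1=0 F2=0; commitIndex=0
Op 3: F2 acks idx 2 -> match: F0=1 F1=0 F2=2; commitIndex=1
Op 4: F0 acks idx 1 -> match: F0=1 F1=0 F2=2; commitIndex=1
Op 5: F0 acks idx 2 -> match: F0=2 F1=0 F2=2; commitIndex=2
Op 6: append 3 -> log_len=5
Op 7: append 3 -> log_len=8
Op 8: F1 acks idx 2 -> match: F0=2 F1=2 F2=2; commitIndex=2
Op 9: F0 acks idx 7 -> match: F0=7 F1=2 F2=2; commitIndex=2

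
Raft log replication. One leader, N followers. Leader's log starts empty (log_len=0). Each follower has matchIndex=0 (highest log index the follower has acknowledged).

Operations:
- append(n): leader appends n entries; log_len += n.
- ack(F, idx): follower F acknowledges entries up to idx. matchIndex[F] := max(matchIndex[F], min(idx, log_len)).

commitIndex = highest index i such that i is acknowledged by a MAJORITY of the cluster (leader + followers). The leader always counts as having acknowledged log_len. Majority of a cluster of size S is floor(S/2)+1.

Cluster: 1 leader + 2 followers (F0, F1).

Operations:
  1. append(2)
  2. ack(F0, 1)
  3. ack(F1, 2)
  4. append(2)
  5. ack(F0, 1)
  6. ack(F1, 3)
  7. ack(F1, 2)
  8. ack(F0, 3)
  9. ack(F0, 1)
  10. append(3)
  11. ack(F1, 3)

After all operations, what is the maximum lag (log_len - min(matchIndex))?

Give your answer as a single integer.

Op 1: append 2 -> log_len=2
Op 2: F0 acks idx 1 -> match: F0=1 F1=0; commitIndex=1
Op 3: F1 acks idx 2 -> match: F0=1 F1=2; commitIndex=2
Op 4: append 2 -> log_len=4
Op 5: F0 acks idx 1 -> match: F0=1 F1=2; commitIndex=2
Op 6: F1 acks idx 3 -> match: F0=1 F1=3; commitIndex=3
Op 7: F1 acks idx 2 -> match: F0=1 F1=3; commitIndex=3
Op 8: F0 acks idx 3 -> match: F0=3 F1=3; commitIndex=3
Op 9: F0 acks idx 1 -> match: F0=3 F1=3; commitIndex=3
Op 10: append 3 -> log_len=7
Op 11: F1 acks idx 3 -> match: F0=3 F1=3; commitIndex=3

Answer: 4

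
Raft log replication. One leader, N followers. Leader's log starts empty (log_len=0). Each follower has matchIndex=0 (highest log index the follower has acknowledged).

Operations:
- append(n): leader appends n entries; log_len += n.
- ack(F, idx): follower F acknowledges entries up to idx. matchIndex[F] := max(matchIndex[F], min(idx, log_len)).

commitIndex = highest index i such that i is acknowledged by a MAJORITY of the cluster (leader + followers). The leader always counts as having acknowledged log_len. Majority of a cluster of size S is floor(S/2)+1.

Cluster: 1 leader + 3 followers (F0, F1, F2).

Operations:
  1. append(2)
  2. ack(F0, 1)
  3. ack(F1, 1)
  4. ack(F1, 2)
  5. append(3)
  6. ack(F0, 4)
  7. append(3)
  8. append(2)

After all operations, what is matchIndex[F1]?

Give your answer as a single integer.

Op 1: append 2 -> log_len=2
Op 2: F0 acks idx 1 -> match: F0=1 F1=0 F2=0; commitIndex=0
Op 3: F1 acks idx 1 -> match: F0=1 F1=1 F2=0; commitIndex=1
Op 4: F1 acks idx 2 -> match: F0=1 F1=2 F2=0; commitIndex=1
Op 5: append 3 -> log_len=5
Op 6: F0 acks idx 4 -> match: F0=4 F1=2 F2=0; commitIndex=2
Op 7: append 3 -> log_len=8
Op 8: append 2 -> log_len=10

Answer: 2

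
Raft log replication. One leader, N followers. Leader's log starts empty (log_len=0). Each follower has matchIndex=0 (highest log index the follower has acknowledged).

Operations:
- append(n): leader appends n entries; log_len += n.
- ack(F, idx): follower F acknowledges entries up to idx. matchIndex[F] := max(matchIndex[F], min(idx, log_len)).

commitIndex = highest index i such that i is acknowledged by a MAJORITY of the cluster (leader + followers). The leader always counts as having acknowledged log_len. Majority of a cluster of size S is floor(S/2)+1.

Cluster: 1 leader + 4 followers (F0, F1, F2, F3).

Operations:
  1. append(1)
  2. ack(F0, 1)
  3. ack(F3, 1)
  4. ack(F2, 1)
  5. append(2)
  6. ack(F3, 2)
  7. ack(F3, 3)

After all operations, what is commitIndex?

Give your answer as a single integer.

Answer: 1

Derivation:
Op 1: append 1 -> log_len=1
Op 2: F0 acks idx 1 -> match: F0=1 F1=0 F2=0 F3=0; commitIndex=0
Op 3: F3 acks idx 1 -> match: F0=1 F1=0 F2=0 F3=1; commitIndex=1
Op 4: F2 acks idx 1 -> match: F0=1 F1=0 F2=1 F3=1; commitIndex=1
Op 5: append 2 -> log_len=3
Op 6: F3 acks idx 2 -> match: F0=1 F1=0 F2=1 F3=2; commitIndex=1
Op 7: F3 acks idx 3 -> match: F0=1 F1=0 F2=1 F3=3; commitIndex=1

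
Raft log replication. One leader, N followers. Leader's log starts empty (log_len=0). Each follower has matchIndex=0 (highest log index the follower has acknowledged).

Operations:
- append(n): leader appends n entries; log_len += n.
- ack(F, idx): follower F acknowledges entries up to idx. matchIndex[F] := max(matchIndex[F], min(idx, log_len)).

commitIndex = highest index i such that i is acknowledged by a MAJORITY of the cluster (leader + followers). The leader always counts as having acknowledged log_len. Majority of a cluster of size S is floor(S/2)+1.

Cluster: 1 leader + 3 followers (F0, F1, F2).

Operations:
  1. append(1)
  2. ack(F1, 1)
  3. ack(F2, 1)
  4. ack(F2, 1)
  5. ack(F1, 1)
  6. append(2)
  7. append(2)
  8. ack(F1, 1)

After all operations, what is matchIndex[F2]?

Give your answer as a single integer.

Op 1: append 1 -> log_len=1
Op 2: F1 acks idx 1 -> match: F0=0 F1=1 F2=0; commitIndex=0
Op 3: F2 acks idx 1 -> match: F0=0 F1=1 F2=1; commitIndex=1
Op 4: F2 acks idx 1 -> match: F0=0 F1=1 F2=1; commitIndex=1
Op 5: F1 acks idx 1 -> match: F0=0 F1=1 F2=1; commitIndex=1
Op 6: append 2 -> log_len=3
Op 7: append 2 -> log_len=5
Op 8: F1 acks idx 1 -> match: F0=0 F1=1 F2=1; commitIndex=1

Answer: 1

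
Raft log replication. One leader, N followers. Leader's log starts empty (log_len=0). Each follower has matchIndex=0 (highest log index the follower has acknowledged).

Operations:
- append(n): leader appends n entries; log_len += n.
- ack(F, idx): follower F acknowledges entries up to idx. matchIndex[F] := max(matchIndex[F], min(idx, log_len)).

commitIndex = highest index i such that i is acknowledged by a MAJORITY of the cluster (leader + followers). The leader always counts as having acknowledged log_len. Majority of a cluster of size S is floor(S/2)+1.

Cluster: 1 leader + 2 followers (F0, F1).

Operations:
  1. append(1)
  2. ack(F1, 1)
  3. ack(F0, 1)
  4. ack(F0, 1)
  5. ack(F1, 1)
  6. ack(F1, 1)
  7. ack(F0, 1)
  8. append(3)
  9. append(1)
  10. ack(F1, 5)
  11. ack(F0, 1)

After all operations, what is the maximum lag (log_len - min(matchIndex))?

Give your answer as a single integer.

Answer: 4

Derivation:
Op 1: append 1 -> log_len=1
Op 2: F1 acks idx 1 -> match: F0=0 F1=1; commitIndex=1
Op 3: F0 acks idx 1 -> match: F0=1 F1=1; commitIndex=1
Op 4: F0 acks idx 1 -> match: F0=1 F1=1; commitIndex=1
Op 5: F1 acks idx 1 -> match: F0=1 F1=1; commitIndex=1
Op 6: F1 acks idx 1 -> match: F0=1 F1=1; commitIndex=1
Op 7: F0 acks idx 1 -> match: F0=1 F1=1; commitIndex=1
Op 8: append 3 -> log_len=4
Op 9: append 1 -> log_len=5
Op 10: F1 acks idx 5 -> match: F0=1 F1=5; commitIndex=5
Op 11: F0 acks idx 1 -> match: F0=1 F1=5; commitIndex=5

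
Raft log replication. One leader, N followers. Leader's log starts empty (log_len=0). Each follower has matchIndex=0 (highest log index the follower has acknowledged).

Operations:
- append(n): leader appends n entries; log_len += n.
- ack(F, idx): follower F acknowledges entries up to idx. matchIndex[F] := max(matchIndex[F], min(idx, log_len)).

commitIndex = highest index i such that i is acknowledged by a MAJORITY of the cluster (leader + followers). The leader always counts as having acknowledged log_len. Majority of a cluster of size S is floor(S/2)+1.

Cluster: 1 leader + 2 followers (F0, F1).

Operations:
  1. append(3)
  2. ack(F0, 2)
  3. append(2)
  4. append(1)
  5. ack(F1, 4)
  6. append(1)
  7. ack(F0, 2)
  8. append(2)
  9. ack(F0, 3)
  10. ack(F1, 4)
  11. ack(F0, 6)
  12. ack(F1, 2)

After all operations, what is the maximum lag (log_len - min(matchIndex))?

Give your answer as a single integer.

Op 1: append 3 -> log_len=3
Op 2: F0 acks idx 2 -> match: F0=2 F1=0; commitIndex=2
Op 3: append 2 -> log_len=5
Op 4: append 1 -> log_len=6
Op 5: F1 acks idx 4 -> match: F0=2 F1=4; commitIndex=4
Op 6: append 1 -> log_len=7
Op 7: F0 acks idx 2 -> match: F0=2 F1=4; commitIndex=4
Op 8: append 2 -> log_len=9
Op 9: F0 acks idx 3 -> match: F0=3 F1=4; commitIndex=4
Op 10: F1 acks idx 4 -> match: F0=3 F1=4; commitIndex=4
Op 11: F0 acks idx 6 -> match: F0=6 F1=4; commitIndex=6
Op 12: F1 acks idx 2 -> match: F0=6 F1=4; commitIndex=6

Answer: 5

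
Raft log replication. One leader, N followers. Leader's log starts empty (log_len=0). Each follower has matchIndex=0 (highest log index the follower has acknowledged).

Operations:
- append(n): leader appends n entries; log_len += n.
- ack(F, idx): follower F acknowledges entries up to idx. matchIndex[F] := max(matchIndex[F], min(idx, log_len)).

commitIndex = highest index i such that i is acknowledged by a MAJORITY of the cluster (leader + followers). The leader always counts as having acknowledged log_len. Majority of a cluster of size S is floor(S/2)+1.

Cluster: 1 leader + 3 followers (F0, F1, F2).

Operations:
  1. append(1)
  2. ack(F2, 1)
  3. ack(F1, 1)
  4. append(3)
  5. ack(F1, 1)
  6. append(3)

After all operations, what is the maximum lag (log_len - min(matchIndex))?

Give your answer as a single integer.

Op 1: append 1 -> log_len=1
Op 2: F2 acks idx 1 -> match: F0=0 F1=0 F2=1; commitIndex=0
Op 3: F1 acks idx 1 -> match: F0=0 F1=1 F2=1; commitIndex=1
Op 4: append 3 -> log_len=4
Op 5: F1 acks idx 1 -> match: F0=0 F1=1 F2=1; commitIndex=1
Op 6: append 3 -> log_len=7

Answer: 7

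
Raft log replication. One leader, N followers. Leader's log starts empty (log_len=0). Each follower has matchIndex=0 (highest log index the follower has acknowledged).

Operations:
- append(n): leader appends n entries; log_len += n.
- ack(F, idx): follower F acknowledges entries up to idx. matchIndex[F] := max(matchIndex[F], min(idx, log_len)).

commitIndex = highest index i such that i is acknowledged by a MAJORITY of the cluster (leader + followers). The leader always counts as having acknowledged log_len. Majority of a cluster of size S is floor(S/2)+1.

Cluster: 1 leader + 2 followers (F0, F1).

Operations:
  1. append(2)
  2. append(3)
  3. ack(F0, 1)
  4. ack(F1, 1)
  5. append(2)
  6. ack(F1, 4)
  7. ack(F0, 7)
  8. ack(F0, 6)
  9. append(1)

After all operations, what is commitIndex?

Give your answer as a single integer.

Answer: 7

Derivation:
Op 1: append 2 -> log_len=2
Op 2: append 3 -> log_len=5
Op 3: F0 acks idx 1 -> match: F0=1 F1=0; commitIndex=1
Op 4: F1 acks idx 1 -> match: F0=1 F1=1; commitIndex=1
Op 5: append 2 -> log_len=7
Op 6: F1 acks idx 4 -> match: F0=1 F1=4; commitIndex=4
Op 7: F0 acks idx 7 -> match: F0=7 F1=4; commitIndex=7
Op 8: F0 acks idx 6 -> match: F0=7 F1=4; commitIndex=7
Op 9: append 1 -> log_len=8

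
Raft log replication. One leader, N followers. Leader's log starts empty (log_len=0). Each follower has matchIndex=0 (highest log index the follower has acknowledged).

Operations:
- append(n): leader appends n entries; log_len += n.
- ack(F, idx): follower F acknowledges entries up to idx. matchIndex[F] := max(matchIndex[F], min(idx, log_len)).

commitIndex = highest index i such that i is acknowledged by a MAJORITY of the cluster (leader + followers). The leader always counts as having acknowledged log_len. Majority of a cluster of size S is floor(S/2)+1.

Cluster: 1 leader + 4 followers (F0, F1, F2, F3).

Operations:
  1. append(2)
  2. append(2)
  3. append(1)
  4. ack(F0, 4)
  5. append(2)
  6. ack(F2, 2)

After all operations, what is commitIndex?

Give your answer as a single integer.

Answer: 2

Derivation:
Op 1: append 2 -> log_len=2
Op 2: append 2 -> log_len=4
Op 3: append 1 -> log_len=5
Op 4: F0 acks idx 4 -> match: F0=4 F1=0 F2=0 F3=0; commitIndex=0
Op 5: append 2 -> log_len=7
Op 6: F2 acks idx 2 -> match: F0=4 F1=0 F2=2 F3=0; commitIndex=2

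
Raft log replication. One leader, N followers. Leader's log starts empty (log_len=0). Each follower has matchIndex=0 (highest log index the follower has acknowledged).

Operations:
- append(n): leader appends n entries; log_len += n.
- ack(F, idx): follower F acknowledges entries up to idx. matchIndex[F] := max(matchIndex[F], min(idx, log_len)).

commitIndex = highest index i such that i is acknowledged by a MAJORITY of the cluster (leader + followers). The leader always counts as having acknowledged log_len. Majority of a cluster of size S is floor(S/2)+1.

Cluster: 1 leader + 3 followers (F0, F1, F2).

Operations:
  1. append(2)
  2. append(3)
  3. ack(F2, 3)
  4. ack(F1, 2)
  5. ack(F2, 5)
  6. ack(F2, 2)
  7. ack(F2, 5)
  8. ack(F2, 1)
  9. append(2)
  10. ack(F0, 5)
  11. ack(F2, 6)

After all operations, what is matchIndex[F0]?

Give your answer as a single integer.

Answer: 5

Derivation:
Op 1: append 2 -> log_len=2
Op 2: append 3 -> log_len=5
Op 3: F2 acks idx 3 -> match: F0=0 F1=0 F2=3; commitIndex=0
Op 4: F1 acks idx 2 -> match: F0=0 F1=2 F2=3; commitIndex=2
Op 5: F2 acks idx 5 -> match: F0=0 F1=2 F2=5; commitIndex=2
Op 6: F2 acks idx 2 -> match: F0=0 F1=2 F2=5; commitIndex=2
Op 7: F2 acks idx 5 -> match: F0=0 F1=2 F2=5; commitIndex=2
Op 8: F2 acks idx 1 -> match: F0=0 F1=2 F2=5; commitIndex=2
Op 9: append 2 -> log_len=7
Op 10: F0 acks idx 5 -> match: F0=5 F1=2 F2=5; commitIndex=5
Op 11: F2 acks idx 6 -> match: F0=5 F1=2 F2=6; commitIndex=5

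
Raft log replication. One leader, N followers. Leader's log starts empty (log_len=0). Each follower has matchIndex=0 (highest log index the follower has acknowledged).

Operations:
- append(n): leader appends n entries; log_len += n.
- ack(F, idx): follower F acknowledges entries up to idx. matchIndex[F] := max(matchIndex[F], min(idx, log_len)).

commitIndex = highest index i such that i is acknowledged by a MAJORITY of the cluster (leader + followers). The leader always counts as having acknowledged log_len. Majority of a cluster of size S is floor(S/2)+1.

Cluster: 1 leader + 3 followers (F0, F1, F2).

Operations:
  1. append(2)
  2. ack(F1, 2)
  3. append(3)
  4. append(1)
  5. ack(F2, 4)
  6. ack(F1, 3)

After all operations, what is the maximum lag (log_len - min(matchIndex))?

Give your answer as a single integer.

Answer: 6

Derivation:
Op 1: append 2 -> log_len=2
Op 2: F1 acks idx 2 -> match: F0=0 F1=2 F2=0; commitIndex=0
Op 3: append 3 -> log_len=5
Op 4: append 1 -> log_len=6
Op 5: F2 acks idx 4 -> match: F0=0 F1=2 F2=4; commitIndex=2
Op 6: F1 acks idx 3 -> match: F0=0 F1=3 F2=4; commitIndex=3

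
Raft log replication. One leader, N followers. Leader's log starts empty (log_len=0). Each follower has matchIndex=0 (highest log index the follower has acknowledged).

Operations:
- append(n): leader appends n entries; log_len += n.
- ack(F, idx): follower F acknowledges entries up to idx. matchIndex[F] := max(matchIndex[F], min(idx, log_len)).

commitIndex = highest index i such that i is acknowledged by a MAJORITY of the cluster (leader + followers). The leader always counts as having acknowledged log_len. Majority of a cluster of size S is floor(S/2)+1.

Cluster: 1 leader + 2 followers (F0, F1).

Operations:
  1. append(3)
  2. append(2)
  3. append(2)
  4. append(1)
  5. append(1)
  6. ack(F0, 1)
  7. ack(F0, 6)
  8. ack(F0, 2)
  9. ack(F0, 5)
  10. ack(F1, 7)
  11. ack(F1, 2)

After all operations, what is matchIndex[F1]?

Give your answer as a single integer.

Op 1: append 3 -> log_len=3
Op 2: append 2 -> log_len=5
Op 3: append 2 -> log_len=7
Op 4: append 1 -> log_len=8
Op 5: append 1 -> log_len=9
Op 6: F0 acks idx 1 -> match: F0=1 F1=0; commitIndex=1
Op 7: F0 acks idx 6 -> match: F0=6 F1=0; commitIndex=6
Op 8: F0 acks idx 2 -> match: F0=6 F1=0; commitIndex=6
Op 9: F0 acks idx 5 -> match: F0=6 F1=0; commitIndex=6
Op 10: F1 acks idx 7 -> match: F0=6 F1=7; commitIndex=7
Op 11: F1 acks idx 2 -> match: F0=6 F1=7; commitIndex=7

Answer: 7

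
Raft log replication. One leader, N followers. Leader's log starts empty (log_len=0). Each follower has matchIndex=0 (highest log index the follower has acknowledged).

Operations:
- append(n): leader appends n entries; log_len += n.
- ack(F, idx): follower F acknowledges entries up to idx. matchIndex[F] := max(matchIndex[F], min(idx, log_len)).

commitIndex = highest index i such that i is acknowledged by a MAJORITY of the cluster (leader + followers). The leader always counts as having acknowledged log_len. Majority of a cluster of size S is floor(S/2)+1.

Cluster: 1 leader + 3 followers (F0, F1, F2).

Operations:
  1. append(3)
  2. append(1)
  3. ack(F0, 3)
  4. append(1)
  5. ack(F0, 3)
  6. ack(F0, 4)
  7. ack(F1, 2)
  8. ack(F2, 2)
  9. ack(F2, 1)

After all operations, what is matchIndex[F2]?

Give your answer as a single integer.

Answer: 2

Derivation:
Op 1: append 3 -> log_len=3
Op 2: append 1 -> log_len=4
Op 3: F0 acks idx 3 -> match: F0=3 F1=0 F2=0; commitIndex=0
Op 4: append 1 -> log_len=5
Op 5: F0 acks idx 3 -> match: F0=3 F1=0 F2=0; commitIndex=0
Op 6: F0 acks idx 4 -> match: F0=4 F1=0 F2=0; commitIndex=0
Op 7: F1 acks idx 2 -> match: F0=4 F1=2 F2=0; commitIndex=2
Op 8: F2 acks idx 2 -> match: F0=4 F1=2 F2=2; commitIndex=2
Op 9: F2 acks idx 1 -> match: F0=4 F1=2 F2=2; commitIndex=2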